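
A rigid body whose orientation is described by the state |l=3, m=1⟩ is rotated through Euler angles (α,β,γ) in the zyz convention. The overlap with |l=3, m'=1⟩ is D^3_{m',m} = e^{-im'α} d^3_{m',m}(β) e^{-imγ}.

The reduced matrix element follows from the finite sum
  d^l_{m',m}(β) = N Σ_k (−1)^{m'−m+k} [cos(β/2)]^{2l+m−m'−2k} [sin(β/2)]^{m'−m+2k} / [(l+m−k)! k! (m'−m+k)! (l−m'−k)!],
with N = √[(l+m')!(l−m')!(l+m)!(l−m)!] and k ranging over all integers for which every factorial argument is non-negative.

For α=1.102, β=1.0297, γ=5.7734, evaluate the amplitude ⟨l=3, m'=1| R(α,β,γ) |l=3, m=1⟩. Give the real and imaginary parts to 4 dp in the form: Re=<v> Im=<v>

D^3_{1,1}(1.1020,1.0297,5.7734) = e^{-i·1·1.1020}·d^3_{1,1}(1.0297)·e^{-i·1·5.7734}. Compute d first:
Half-angle: c=0.870367, s=0.492404. N=√(24·2·24·2)=48.000000
k: max(0,(1)−(1))=0 … min(3+(1),3−(1))=2
  k=0: (−1)^0·48.0000/(48)·0.8704^6·0.4924^0 = +0.434724
  k=1: (−1)^1·48.0000/(6)·0.8704^4·0.4924^2 = -1.113121
  k=2: (−1)^2·48.0000/(8)·0.8704^2·0.4924^4 = +0.267204
d^3_{1,1}(1.0297) = +0.434724 -1.113121 +0.267204 = -0.411194
Attach z-rotation phases: D = e^{-i(1)(1.1020)}·(-0.411194)·e^{-i(1)(5.7734)} = -0.341170+0.229528i

Re=-0.3412 Im=0.2295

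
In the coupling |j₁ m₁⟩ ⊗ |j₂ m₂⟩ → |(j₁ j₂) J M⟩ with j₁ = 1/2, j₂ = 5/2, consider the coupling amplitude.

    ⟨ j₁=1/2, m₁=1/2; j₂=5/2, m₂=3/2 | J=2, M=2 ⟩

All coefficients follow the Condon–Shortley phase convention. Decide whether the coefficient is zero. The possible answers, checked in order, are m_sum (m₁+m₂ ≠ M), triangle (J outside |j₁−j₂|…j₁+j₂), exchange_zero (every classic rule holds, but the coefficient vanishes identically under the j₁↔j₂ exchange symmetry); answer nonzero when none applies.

m-sum: m₁+m₂ = 1/2+3/2 = 2, M = 2  ✓
triangle: |j₁−j₂| = 2 ≤ J = 2 ≤ j₁+j₂ = 3  ✓
exchange: j₁≠j₂ or m₁≠m₂ — the exchange symmetry imposes no constraint here
value check: CG = +√(1/6) = +0.408248 ≠ 0

nonzero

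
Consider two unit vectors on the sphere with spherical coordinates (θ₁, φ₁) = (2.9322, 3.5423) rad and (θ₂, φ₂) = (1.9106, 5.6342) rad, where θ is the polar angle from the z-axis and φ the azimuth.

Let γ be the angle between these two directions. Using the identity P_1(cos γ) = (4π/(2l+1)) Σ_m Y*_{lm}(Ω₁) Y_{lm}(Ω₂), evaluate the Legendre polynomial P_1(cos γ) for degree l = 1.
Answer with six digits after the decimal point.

0.228456

Addition theorem: P_1(cos γ) = (4π/3) Σ_m Y*_{lm}(Ω₁) Y_{lm}(Ω₂), m = −1…1:
  term(m=-1) = (-0.011646, -0.020288)   from Y*(Ω₁)=(-0.066128, -0.028013), Y(Ω₂)=(0.259515, 0.196869)
  term(m=+0) = (0.077832, 0.000000)   from Y*(Ω₁)=(-0.477930, -0.000000), Y(Ω₂)=(-0.162852, 0.000000)
  term(m=+1) = (-0.011646, 0.020288)   from Y*(Ω₁)=(0.066128, -0.028013), Y(Ω₂)=(-0.259515, 0.196869)
Accumulated sum (0.054540, 0.000000); after 4π/(2l+1) scaling, (0.228456, 0.000000) ⇒ P_1 = 0.228456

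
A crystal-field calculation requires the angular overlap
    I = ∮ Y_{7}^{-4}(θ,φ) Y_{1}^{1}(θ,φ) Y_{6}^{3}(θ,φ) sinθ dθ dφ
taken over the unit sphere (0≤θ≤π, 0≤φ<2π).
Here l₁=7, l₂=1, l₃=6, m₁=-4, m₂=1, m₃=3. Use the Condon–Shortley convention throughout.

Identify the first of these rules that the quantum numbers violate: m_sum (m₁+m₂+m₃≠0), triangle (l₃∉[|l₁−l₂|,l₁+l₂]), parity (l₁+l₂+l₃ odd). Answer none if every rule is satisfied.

m₁+m₂+m₃ = -4 + 1 + 3 = 0  ✓
triangle: |7−1|=6 ≤ l₃=6 ≤ 7+1=8  ✓
parity: l₁+l₂+l₃ = 14 is even  ✓

none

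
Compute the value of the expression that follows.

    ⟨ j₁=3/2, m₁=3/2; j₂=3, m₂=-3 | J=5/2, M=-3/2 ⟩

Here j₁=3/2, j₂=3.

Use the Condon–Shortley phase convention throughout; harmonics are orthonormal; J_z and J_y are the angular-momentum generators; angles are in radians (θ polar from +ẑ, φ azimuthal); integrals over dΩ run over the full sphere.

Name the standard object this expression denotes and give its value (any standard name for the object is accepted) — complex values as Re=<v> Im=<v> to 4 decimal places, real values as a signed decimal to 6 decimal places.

Clebsch–Gordan coefficient, +√(9/28) ≈ +0.566947

This is a Clebsch–Gordan (vector-coupling) coefficient.
j₁+j₂−J=2  J+j₁−j₂=1  J−j₁+j₂=4  j₁+j₂+J+1=8
(j₁±m₁, j₂±m₂, J±M) = (3,0,0,6,1,4)
P² = 5184/7
sum k=0..0:
  [0] +1/48 = 1/48
S = 1/48
C² = P²·S² = 9/28 ; C = +0.566947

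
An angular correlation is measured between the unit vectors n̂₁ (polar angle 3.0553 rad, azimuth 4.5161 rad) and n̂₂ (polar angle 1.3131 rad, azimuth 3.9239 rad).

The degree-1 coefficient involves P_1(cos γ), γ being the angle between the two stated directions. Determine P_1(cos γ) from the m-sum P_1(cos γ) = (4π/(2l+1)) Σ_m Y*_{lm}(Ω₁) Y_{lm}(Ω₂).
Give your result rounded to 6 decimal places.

Summing Y*_{l m}(θ₁,φ₁)·Y_{l m}(θ₂,φ₂) over m ∈ [−1, 1]; prefactor 4π/(2·1+1) = 4.188790:
  term(m=-1) = +0.008254+0.005553i   from Y*(Ω₁)=-0.005807-0.029205i, Y(Ω₂)=-0.236963+0.235503i
  term(m=+0) = -0.060615-0.000000i   from Y*(Ω₁)=-0.486784-0.000000i, Y(Ω₂)=+0.124522+0.000000i
  term(m=+1) = +0.008254-0.005553i   from Y*(Ω₁)=+0.005807-0.029205i, Y(Ω₂)=+0.236963+0.235503i
Total Σ_m = -0.044108+0.000000i. Multiply by 4.188790: -0.184757+0.000000i. P_1(cos γ) = -0.184757

-0.184757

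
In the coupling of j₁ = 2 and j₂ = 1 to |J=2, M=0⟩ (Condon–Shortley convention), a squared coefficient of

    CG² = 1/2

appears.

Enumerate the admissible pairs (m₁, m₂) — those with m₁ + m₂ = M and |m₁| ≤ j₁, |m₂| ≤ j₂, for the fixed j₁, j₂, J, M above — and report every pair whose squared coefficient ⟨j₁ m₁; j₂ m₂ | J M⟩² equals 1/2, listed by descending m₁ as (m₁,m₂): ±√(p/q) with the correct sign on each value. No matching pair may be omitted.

(1,-1): +√(1/2); (-1,1): −√(1/2)

Admissible pairs with m₁+m₂ = M = 0: (-1,1), (0,0), (1,-1)
  (m₁,m₂)=(1,-1): CG² = 1/2, CG = +√(1/2)   ← matches the target
  (m₁,m₂)=(0,0): CG² = 0/1, CG = 0
  (m₁,m₂)=(-1,1): CG² = 1/2, CG = −√(1/2)   ← matches the target
Pairs with CG² = 1/2: (1,-1): +√(1/2); (-1,1): −√(1/2)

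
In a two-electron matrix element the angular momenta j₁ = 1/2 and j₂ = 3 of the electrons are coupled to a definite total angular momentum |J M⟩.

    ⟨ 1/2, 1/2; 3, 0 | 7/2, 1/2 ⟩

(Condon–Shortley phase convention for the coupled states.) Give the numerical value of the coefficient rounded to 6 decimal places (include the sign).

j₁+j₂−J=0  J+j₁−j₂=1  J−j₁+j₂=6  j₁+j₂+J+1=8
(j₁±m₁, j₂±m₂, J±M) = (1,0,3,3,4,3)
P² = 5184/7
sum k=0..0:
  [0] +1/36 = 1/36
S = 1/36
C² = P²·S² = 4/7 ; C = +0.755929

+√(4/7) ≈ +0.755929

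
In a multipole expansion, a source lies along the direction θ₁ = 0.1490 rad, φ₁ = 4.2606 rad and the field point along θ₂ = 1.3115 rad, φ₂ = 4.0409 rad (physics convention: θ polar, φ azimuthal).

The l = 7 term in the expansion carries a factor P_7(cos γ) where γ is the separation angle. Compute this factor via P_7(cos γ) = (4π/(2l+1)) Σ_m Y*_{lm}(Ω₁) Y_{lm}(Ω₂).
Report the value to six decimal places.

-0.030441

Addition theorem: P_7(cos γ) = (4π/15) Σ_m Y*_{lm}(Ω₁) Y_{lm}(Ω₂), m = −7…7:
  m=-7: Y*=-0.00000 - 0.00000j  Y=-0.39410 + 0.00472j  product 0.00000 + 0.00000j
  m=-6: Y*=0.00002 + 0.00001j  Y=0.24703 + 0.30333j  product 0.00000 + 0.00001j
  m=-5: Y*=-0.00024 + 0.00020j  Y=-0.00964 + 0.04396j  product -0.00001 - 0.00001j
  m=-4: Y*=-0.00080 - 0.00333j  Y=0.31640 - 0.15504j  product -0.00077 - 0.00093j
  m=-3: Y*=0.02660 + 0.00582j  Y=-0.06505 - 0.03092j  product -0.00155 - 0.00120j
  m=-2: Y*=-0.09324 + 0.11836j  Y=-0.07099 - 0.30619j  product 0.04286 + 0.02015j
  m=-1: Y*=-0.22710 - 0.46799j  Y=-0.07135 + 0.08979j  product 0.05822 + 0.01300j
  m=+0: Y*=0.77818 + 0.00000j  Y=-0.30052 + 0.00000j  product -0.23386 + 0.00000j
  m=+1: Y*=0.22710 - 0.46799j  Y=0.07135 + 0.08979j  product 0.05822 - 0.01300j
  m=+2: Y*=-0.09324 - 0.11836j  Y=-0.07099 + 0.30619j  product 0.04286 - 0.02015j
  m=+3: Y*=-0.02660 + 0.00582j  Y=0.06505 - 0.03092j  product -0.00155 + 0.00120j
  m=+4: Y*=-0.00080 + 0.00333j  Y=0.31640 + 0.15504j  product -0.00077 + 0.00093j
  m=+5: Y*=0.00024 + 0.00020j  Y=0.00964 + 0.04396j  product -0.00001 + 0.00001j
  m=+6: Y*=0.00002 - 0.00001j  Y=0.24703 - 0.30333j  product 0.00000 - 0.00001j
  m=+7: Y*=0.00000 - 0.00000j  Y=0.39410 + 0.00472j  product 0.00000 - 0.00000j
Total Σ_m = -0.03634 - 0.00000j. Multiply by 0.837758: -0.03044 - 0.00000j. P_7(cos γ) = -0.030441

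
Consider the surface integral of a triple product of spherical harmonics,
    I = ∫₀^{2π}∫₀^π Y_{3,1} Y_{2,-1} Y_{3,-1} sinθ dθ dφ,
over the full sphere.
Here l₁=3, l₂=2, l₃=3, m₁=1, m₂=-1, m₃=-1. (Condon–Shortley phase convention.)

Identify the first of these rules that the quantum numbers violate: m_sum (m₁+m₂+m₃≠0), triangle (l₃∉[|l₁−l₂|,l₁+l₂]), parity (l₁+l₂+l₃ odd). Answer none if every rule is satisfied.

Σmᵢ = -1  ✗
l₃∈[|l₁−l₂|,l₁+l₂]=[1,5], have l₃=3
Σlᵢ = 8 ⇒ even

m_sum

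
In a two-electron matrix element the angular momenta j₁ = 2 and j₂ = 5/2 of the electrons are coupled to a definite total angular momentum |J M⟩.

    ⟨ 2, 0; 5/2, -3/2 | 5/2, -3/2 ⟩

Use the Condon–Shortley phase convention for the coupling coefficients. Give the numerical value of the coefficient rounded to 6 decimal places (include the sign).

-0.119523  (= −√(1/70))

√[6·2!2!3!/8! · 2!2!1!4!1!4!] = √(288/35)
  +(−1)^0/∏(0,2,2,1,0,2)! = 1/8  (running 1/8)
  +(−1)^1/∏(1,1,1,0,1,3)! = -1/6  (running -1/24)
⟨..|..⟩ = √(288/35)·(-1/24) = -0.119523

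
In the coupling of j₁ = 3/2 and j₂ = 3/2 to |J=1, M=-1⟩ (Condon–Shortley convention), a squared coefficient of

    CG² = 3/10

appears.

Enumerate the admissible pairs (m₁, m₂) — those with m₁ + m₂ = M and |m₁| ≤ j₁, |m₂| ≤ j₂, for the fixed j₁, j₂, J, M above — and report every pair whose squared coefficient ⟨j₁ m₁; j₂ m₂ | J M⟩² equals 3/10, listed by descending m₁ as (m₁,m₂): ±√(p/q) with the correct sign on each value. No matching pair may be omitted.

Admissible pairs with m₁+m₂ = M = -1: (-3/2,1/2), (-1/2,-1/2), (1/2,-3/2)
  (m₁,m₂)=(1/2,-3/2): CG² = 3/10, CG = +√(3/10)   ← matches the target
  (m₁,m₂)=(-1/2,-1/2): CG² = 2/5, CG = −√(2/5)
  (m₁,m₂)=(-3/2,1/2): CG² = 3/10, CG = +√(3/10)   ← matches the target
Pairs with CG² = 3/10: (1/2,-3/2): +√(3/10); (-3/2,1/2): +√(3/10)

(1/2,-3/2): +√(3/10); (-3/2,1/2): +√(3/10)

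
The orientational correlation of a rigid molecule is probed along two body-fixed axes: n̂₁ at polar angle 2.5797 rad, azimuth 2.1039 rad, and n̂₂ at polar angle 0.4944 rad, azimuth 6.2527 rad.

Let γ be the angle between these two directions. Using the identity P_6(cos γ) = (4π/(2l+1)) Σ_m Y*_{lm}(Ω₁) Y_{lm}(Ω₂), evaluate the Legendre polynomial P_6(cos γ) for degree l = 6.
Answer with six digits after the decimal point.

-0.332276

Addition theorem: P_6(cos γ) = (4π/13) Σ_m Y*_{lm}(Ω₁) Y_{lm}(Ω₂), m = −6…6:
  m=-6: (+0.011032+0.000630i) × (+0.005422+0.001003i) = +0.000059+0.000014i  (running Σ = +0.000059+0.000014i)
  m=-5: (+0.027863+0.054037i) × (+0.035023+0.005380i) = +0.000685+0.002042i  (running Σ = +0.000744+0.002057i)
  m=-4: (-0.105298+0.167350i) × (+0.135062+0.016552i) = -0.016992+0.020860i  (running Σ = -0.016247+0.022917i)
  m=-3: (-0.406467-0.011593i) × (+0.336937+0.030901i) = -0.136595-0.016466i  (running Σ = -0.152843+0.006450i)
  m=-2: (-0.224984-0.407377i) × (+0.502524+0.030677i) = -0.100563-0.211618i  (running Σ = -0.253405-0.205168i)
  m=-1: (+0.041535-0.070387i) × (+0.269581+0.008221i) = +0.011776-0.018634i  (running Σ = -0.241630-0.223802i)
  m=0: (-0.414098-0.000000i) × (-0.336920+0.000000i) = +0.139518+0.000000i  (running Σ = -0.102112-0.223802i)
  m=1: (-0.041535-0.070387i) × (-0.269581+0.008221i) = +0.011776+0.018634i  (running Σ = -0.090336-0.205168i)
  m=2: (-0.224984+0.407377i) × (+0.502524-0.030677i) = -0.100563+0.211618i  (running Σ = -0.190899+0.006450i)
  m=3: (+0.406467-0.011593i) × (-0.336937+0.030901i) = -0.136595+0.016466i  (running Σ = -0.327494+0.022917i)
  m=4: (-0.105298-0.167350i) × (+0.135062-0.016552i) = -0.016992-0.020860i  (running Σ = -0.344486+0.002057i)
  m=5: (-0.027863+0.054037i) × (-0.035023+0.005380i) = +0.000685-0.002042i  (running Σ = -0.343801+0.000014i)
  m=6: (+0.011032-0.000630i) × (+0.005422-0.001003i) = +0.000059-0.000014i  (running Σ = -0.343741+0.000000i)
Σ over m = -0.343741+0.000000i; ×(4π/13) → -0.332276+0.000000i. Real part: -0.332276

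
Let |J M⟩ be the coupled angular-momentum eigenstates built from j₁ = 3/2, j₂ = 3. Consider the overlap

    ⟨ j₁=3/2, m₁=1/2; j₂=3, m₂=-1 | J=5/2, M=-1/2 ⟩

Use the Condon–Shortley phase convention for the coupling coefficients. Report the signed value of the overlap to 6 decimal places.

−√(1/70) ≈ -0.119523

j₁+j₂−J=2  J+j₁−j₂=1  J−j₁+j₂=4  j₁+j₂+J+1=8
(j₁±m₁, j₂±m₂, J±M) = (2,1,2,4,2,3)
P² = 288/35
sum k=0..1:
  [0] +1/8 = 1/8
  [1] −1/6 = -1/6
S = -1/24
C² = P²·S² = 1/70 ; C = -0.119523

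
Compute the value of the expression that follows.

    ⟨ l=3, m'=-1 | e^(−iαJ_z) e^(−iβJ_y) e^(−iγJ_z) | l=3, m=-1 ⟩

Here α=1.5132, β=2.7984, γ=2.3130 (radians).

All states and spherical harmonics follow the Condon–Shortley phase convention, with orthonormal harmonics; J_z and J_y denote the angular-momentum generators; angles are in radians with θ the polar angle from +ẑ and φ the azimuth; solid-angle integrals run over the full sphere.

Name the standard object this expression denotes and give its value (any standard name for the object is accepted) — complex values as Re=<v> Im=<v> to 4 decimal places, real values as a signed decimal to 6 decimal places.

This is a Wigner D-matrix element — the rotation-matrix element ⟨l m'| R(α,β,γ) |l m⟩ in the angular-momentum basis.
D^3_{-1,-1}(1.5132,2.7984,2.3130) = e^{-i·-1·1.5132}·d^3_{-1,-1}(2.7984)·e^{-i·-1·2.3130}. Compute d first:
With c≡cos(β/2)=0.170755 and s≡sin(β/2)=0.985313, N=[2·24·2·24]^{1/2}=48.000000
Admissible k: 0..2 (factorial args all ≥0)
  k=0: (−1)^0·48.0000/(48)·0.1708^6·0.9853^0 = +0.000025
  k=1: (−1)^1·48.0000/(6)·0.1708^4·0.9853^2 = -0.006603
  k=2: (−1)^2·48.0000/(8)·0.1708^2·0.9853^4 = +0.164891
d^3_{-1,-1}(2.7984) = +0.000025 -0.006603 +0.164891 = +0.158313
Phases: e^{-i·(-1)·1.5132}=+0.057564+0.998342i, e^{-i·(-1)·2.3130}=-0.675914+0.736981i ⇒ D=-0.122640-0.100112i

Wigner D-matrix element, Re=-0.1226 Im=-0.1001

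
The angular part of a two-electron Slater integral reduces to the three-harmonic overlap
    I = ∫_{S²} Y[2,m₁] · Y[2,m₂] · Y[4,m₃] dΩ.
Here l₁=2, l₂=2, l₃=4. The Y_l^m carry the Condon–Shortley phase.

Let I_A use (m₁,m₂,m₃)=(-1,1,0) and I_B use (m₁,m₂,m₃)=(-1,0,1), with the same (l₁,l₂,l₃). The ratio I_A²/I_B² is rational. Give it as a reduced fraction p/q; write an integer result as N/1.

Shared (l₁,l₂,l₃)=(2,2,4): N and (l;000)² cancel in I_A²/I_B².
A: Δ = 0!·4!·4!/9! = 1/630; Racah Σ t=0..0: t=0:+1/36 = 1/36; ⇒ 3j(2 2 4; -1 1 0)² = 8/315, sgn +1
B: Δ = 0!·4!·4!/9! = 1/630; Racah Σ t=0..0: t=0:+1/24 = 1/24; ⇒ 3j(2 2 4; -1 0 1)² = 1/21, sgn -1
I_A²/I_B² = (8/315)/(1/21) = 8/15

8/15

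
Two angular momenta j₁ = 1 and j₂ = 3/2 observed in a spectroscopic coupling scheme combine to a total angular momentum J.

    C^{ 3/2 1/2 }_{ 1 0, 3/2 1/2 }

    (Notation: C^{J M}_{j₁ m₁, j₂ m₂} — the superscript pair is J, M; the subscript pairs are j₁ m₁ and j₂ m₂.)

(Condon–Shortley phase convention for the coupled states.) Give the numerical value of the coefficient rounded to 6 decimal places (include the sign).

triangle: 1!·1!·2!/5! = 2/120
(j±m)!: 1!·1!·2!·1!·2!·1! = 4
prefactor² = (2J+1)·Δ·N² = 4/15
  k=0: +1/(0!·1!·1!·2!·0!·0!) = 1/2
  k=1: −1/(1!·0!·0!·1!·1!·1!) = -1
Σ = -1/2  ⇒  CG² = 4/15·(-1/2)² = 1/15
CG = −√(1/15) = -0.258199

-0.258199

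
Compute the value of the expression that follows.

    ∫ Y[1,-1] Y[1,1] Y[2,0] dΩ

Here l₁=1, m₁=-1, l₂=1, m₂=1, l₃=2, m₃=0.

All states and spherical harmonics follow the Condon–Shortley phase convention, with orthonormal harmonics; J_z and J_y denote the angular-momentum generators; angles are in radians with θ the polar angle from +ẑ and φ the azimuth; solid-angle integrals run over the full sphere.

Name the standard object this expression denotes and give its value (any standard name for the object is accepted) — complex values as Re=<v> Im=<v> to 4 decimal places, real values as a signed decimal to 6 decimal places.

Gaunt coefficient, +0.126157

This is a Gaunt coefficient — the integral of a triple product of spherical harmonics over the sphere.
m-sum 0 ✓  L=4 even ✓  0≤2≤2 ✓
Π(2lᵢ+1) = 3×3×5 = 45
triangle coeff Δ(1,1,2) = 1/30
Σ_t [0,0]: t=0:+1/1 = 1/1
(3j)²=2/15 [(1 1 2; 0 0 0)], sign=+1
Σ_t [0,0]: t=0:+1/4 = 1/4
(3j)²=1/30 [(1 1 2; -1 1 0)], sign=+1
⇒ 4πI² = 1/5
I = (+1)√(1/5/(4π)) = 0.12615663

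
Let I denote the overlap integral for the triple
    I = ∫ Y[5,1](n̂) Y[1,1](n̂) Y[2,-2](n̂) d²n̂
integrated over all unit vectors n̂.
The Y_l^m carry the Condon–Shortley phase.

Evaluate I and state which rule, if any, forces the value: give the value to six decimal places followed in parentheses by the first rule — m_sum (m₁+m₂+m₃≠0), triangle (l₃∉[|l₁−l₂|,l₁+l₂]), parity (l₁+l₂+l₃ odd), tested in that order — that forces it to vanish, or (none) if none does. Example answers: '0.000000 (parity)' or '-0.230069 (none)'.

0.000000 (triangle)

triangle: need 4≤l₃≤6, have 2; I=0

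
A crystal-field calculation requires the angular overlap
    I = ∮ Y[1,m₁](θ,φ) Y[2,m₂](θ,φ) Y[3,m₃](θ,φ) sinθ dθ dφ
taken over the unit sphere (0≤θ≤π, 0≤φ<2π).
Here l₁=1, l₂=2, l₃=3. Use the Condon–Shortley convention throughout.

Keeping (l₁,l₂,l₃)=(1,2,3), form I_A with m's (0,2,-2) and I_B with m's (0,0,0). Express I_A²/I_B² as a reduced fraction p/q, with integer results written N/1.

5/9

l's match ⇒ only the (l;m) 3-j factors differ between A and B.
A: triangle coeff Δ(1,2,3) = 1/105; Σ_t [0,0]: t=0:+1/24 = 1/24; (3j)²=1/21 [(1 2 3; 0 2 -2)], sign=-1
B: triangle coeff Δ(1,2,3) = 1/105; Σ_t [0,0]: t=0:+1/4 = 1/4; (3j)²=3/35 [(1 2 3; 0 0 0)], sign=-1
I_A²/I_B² = (1/21)/(3/35) = 5/9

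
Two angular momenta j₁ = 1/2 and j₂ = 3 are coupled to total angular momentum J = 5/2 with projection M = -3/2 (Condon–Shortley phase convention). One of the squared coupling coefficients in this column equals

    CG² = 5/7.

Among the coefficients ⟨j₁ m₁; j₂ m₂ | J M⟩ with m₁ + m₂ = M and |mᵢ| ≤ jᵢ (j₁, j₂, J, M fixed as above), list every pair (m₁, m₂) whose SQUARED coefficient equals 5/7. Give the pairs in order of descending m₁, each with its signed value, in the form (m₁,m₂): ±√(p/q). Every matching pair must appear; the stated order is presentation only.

Admissible pairs with m₁+m₂ = M = -3/2: (-1/2,-1), (1/2,-2)
  (m₁,m₂)=(1/2,-2): CG² = 5/7, CG = +√(5/7)   ← matches the target
  (m₁,m₂)=(-1/2,-1): CG² = 2/7, CG = −√(2/7)
Pairs with CG² = 5/7: (1/2,-2): +√(5/7)

(1/2,-2): +√(5/7)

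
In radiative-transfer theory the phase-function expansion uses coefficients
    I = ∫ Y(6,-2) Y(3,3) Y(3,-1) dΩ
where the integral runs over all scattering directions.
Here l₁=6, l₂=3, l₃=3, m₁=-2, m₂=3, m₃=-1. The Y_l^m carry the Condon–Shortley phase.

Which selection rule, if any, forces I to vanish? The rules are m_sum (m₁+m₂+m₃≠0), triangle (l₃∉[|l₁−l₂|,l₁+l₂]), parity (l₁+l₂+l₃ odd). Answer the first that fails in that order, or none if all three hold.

none

azimuthal sum: -2 + 3 − 1 = 0  ✓
3 ≤ 3 ≤ 9 (triangle on l)  ✓
L = 6 + 3 + 3 = 12 (even)  ✓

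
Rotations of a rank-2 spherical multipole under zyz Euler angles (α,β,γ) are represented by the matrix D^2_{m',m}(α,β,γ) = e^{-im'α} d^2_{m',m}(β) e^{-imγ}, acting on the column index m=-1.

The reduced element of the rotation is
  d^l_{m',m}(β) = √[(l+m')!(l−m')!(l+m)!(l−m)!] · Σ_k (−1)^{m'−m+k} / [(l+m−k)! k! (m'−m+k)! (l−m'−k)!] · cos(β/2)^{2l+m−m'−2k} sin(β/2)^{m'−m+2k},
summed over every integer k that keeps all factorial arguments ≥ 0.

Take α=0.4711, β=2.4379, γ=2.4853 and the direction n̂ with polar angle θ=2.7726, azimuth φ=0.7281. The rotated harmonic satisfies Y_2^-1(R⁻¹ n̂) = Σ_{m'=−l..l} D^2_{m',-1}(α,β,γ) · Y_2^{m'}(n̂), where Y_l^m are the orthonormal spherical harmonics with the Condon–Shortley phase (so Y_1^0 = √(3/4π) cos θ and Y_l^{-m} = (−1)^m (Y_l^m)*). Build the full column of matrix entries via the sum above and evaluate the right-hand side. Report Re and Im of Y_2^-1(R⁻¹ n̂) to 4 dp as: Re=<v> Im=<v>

Need the full column D^2_{m',-1} for m'=−2..2 at α=0.4711, β=2.4379, γ=2.4853.
cos(β/2)=0.344632, sin(β/2)=0.938738
d^2_{-2,-1}: single k=1 term ⇒ +0.076849;  D = -0.073730-0.021674i
d^2_{-1,-1}: k∈[0..1] ⇒ +0.014107 -0.313993 = -0.299887;  D = +0.294759-0.055220i
d^2_{0,-1}: k∈[0..1] ⇒ -0.094121 +0.698335 = +0.604214;  D = -0.478695+0.368682i
d^2_{1,-1}: k∈[0..1] ⇒ +0.313993 -0.776565 = -0.462571;  D = +0.198451-0.417839i
d^2_{2,-1}: single k=0 term ⇒ -0.570188;  D = -0.015790-0.569970i
Y_2^{m'}(θ=2.7726,φ=0.7281) and Σ D·Y over m':
  (-0.0737-0.0217i)·(+0.0057-0.0499i)  (+0.2948-0.0552i)·(-0.1940+0.1729i)  (-0.4787+0.3687i)·(+0.5077+0.0000i)  (+0.1985-0.4178i)·(+0.1940+0.1729i)  (-0.0158-0.5700i)·(+0.0057+0.0499i)
Y_2^-1(R⁻¹ n̂) = -0.153047+0.201624i

Re=-0.1530 Im=0.2016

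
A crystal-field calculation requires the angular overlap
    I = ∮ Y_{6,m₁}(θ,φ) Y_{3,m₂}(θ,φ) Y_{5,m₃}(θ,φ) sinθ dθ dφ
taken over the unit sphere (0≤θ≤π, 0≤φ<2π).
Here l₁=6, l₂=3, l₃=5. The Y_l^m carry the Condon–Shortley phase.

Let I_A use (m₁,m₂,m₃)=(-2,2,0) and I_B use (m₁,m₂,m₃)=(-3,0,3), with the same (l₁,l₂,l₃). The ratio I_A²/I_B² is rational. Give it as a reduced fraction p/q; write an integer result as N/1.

14/3

Same 6,3,5: normalisation and zero-m 3j drop out of the ratio.
A: Δ: 4! 8! 2! / 15! → 1/675675; sum: t=3:−1/8640 t=4:+1/13824 = -1/23040; 3j²(6 3 5; -2 2 0) = Δ·Π!·Σ² = 2/429  (sign +1)
B: Δ: 4! 8! 2! / 15! → 1/675675; sum: t=1:−1/483840 t=2:+1/20160 t=3:−1/17280 = -1/96768; 3j²(6 3 5; -3 0 3) = Δ·Π!·Σ² = 1/1001  (sign -1)
I_A²/I_B² = (2/429)/(1/1001) = 14/3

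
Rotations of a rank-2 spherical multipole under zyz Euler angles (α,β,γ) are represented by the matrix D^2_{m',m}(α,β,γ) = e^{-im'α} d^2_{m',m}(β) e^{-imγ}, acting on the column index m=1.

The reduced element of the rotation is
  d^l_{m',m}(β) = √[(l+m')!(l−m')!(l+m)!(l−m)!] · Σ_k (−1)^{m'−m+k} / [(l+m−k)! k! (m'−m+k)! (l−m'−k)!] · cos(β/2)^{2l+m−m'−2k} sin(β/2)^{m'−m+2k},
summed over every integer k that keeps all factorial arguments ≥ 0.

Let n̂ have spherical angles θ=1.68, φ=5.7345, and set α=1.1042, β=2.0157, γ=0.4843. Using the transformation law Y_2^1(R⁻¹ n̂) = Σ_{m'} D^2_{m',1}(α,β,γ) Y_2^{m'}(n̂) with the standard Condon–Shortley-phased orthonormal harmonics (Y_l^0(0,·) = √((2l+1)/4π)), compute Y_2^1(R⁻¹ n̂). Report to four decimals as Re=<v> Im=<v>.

Need the full column D^2_{m',1} for m'=−2..2 at α=1.1042, β=2.0157, γ=0.4843.
cos(β/2)=0.533680, sin(β/2)=0.845686
d^2_{-2,1}: single k=3 term ⇒ +0.645564;  D = -0.098580+0.637993i
d^2_{-1,1}: k∈[2..3] ⇒ +0.611086 -0.511490 = +0.099595;  D = +0.081064+0.057860i
d^2_{0,1}: k∈[1..2] ⇒ +0.314868 -0.790651 = -0.475783;  D = -0.421069+0.221519i
d^2_{1,1}: k∈[0..1] ⇒ +0.081119 -0.611086 = -0.529966;  D = +0.009382+0.529883i
d^2_{2,1}: single k=0 term ⇒ -0.257088;  D = +0.231618+0.111568i
Y_2^{m'}(θ=1.68,φ=5.7345) and Σ D·Y over m':
  (-0.0986+0.6380i)·(+0.1740+0.3397i)  (+0.0811+0.0579i)·(-0.0714-0.0437i)  (-0.4211+0.2215i)·(-0.3042+0.0000i)  (+0.0094+0.5299i)·(+0.0714-0.0437i)  (+0.2316+0.1116i)·(+0.1740-0.3397i)
Y_2^1(R⁻¹ n̂) = -0.007070-0.019344i

Re=-0.0071 Im=-0.0193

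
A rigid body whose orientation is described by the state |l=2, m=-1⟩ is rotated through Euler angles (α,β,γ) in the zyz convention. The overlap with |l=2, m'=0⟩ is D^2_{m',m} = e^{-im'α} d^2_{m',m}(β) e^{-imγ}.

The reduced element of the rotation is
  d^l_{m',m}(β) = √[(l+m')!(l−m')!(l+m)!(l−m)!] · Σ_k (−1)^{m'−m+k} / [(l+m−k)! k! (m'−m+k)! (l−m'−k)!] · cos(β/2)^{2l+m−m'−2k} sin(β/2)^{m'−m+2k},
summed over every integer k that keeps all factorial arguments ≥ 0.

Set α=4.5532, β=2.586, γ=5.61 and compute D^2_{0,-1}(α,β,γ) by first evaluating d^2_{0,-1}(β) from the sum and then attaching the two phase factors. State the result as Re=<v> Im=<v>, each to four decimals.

Re=0.4291 Im=-0.3422

D^2_{0,-1}(4.5532,2.5860,5.6100) = e^{-i·0·4.5532}·d^2_{0,-1}(2.5860)·e^{-i·-1·5.6100}. Compute d first:
Half-angle: c=0.274237, s=0.961662. N=√(2·2·1·6)=4.898979
k∈{0,1} keeps every argument non-negative
  k=0: (−1)^1·4.8990/(2)·0.2742^3·0.9617^1 = -0.048582
  k=1: (−1)^2·4.8990/(2)·0.2742^1·0.9617^3 = +0.597406
d^2_{0,-1}(2.5860) = -0.048582 +0.597406 = +0.548824
Attach z-rotation phases: D = e^{-i(0)(4.5532)}·(+0.548824)·e^{-i(-1)(5.6100)} = +0.429092-0.342180i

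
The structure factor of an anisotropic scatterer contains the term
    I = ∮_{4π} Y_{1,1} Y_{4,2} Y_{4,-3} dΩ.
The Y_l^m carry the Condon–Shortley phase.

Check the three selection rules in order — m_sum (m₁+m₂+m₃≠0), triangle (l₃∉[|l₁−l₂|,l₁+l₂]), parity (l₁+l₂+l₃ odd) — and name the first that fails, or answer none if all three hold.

azimuthal sum: 1 + 2 − 3 = 0  ✓
3 ≤ 4 ≤ 5 (triangle on l)  ✓
L = 1 + 4 + 4 = 9 (odd)  ✗

parity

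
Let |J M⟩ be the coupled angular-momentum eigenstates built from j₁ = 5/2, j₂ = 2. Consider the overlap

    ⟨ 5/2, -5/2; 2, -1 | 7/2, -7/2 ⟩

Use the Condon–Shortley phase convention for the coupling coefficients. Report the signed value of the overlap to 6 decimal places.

√[8·1!4!3!/9! · 0!5!1!3!0!7!] = √(11520)
  +(−1)^1/∏(1,0,4,0,0,3)! = -1/144  (running -1/144)
⟨..|..⟩ = √(11520)·(-1/144) = -0.745356

-0.745356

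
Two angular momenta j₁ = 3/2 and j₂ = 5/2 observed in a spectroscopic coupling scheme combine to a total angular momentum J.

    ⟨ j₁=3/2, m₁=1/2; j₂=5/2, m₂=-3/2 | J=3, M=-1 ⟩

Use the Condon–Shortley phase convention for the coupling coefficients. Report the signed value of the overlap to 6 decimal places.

+0.639010  (= +√(49/120))

√[7·1!2!4!/8! · 2!1!1!4!2!4!] = √(96/5)
  +(−1)^0/∏(0,1,1,1,1,3)! = 1/6  (running 1/6)
  +(−1)^1/∏(1,0,0,0,2,4)! = -1/48  (running 7/48)
⟨..|..⟩ = √(96/5)·(7/48) = +0.639010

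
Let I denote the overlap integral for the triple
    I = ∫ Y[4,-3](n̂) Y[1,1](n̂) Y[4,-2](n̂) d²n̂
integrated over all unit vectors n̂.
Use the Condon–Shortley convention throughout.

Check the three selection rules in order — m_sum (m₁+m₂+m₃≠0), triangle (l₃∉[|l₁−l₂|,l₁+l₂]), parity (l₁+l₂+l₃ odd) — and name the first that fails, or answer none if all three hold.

Σmᵢ = -4  ✗
l₃∈[|l₁−l₂|,l₁+l₂]=[3,5], have l₃=4
Σlᵢ = 9 ⇒ odd

m_sum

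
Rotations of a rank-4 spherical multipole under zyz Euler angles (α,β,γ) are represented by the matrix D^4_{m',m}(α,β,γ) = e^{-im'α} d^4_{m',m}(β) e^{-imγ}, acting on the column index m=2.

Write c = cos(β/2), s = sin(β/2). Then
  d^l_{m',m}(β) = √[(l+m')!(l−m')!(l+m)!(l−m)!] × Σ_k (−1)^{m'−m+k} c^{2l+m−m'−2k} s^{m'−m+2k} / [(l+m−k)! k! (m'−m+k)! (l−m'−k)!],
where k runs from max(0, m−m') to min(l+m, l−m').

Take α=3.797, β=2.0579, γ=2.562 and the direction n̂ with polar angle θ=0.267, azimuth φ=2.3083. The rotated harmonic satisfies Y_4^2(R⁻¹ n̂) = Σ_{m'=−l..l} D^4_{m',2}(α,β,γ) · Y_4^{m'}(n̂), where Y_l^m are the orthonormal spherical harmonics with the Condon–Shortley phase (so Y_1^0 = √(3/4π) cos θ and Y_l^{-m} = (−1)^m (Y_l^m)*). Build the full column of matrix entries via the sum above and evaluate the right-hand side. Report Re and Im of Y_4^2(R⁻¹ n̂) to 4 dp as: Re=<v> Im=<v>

Need the full column D^4_{m',2} for m'=−4..4 at α=3.7970, β=2.0579, γ=2.5620.
cos(β/2)=0.515719, sin(β/2)=0.856758
d^4_{-4,2}: single k=6 term ⇒ +0.556613;  D = -0.446716-0.332060i
d^4_{-3,2}: k∈[5..6] ⇒ +0.710746 -0.653859 = +0.056888;  D = +0.056880-0.000921i
d^4_{-2,2}: k∈[4..6] ⇒ +0.571710 -1.262281 +0.290312 = -0.400259;  D = +0.313335-0.249055i
d^4_{-1,2}: k∈[3..5] ⇒ +0.324455 -1.343185 +0.741406 = -0.277324;  D = -0.066943+0.269123i
d^4_{0,2}: k∈[2..4] ⇒ +0.131013 -0.964216 +0.997920 = +0.164718;  D = +0.065901+0.150960i
d^4_{1,2}: k∈[1..3] ⇒ +0.035268 -0.486682 +0.895456 = +0.444043;  D = -0.388877-0.214356i
d^4_{2,2}: k∈[0..2] ⇒ +0.005004 -0.165720 +0.571710 = +0.410993;  D = +0.406278-0.062080i
d^4_{3,2}: k∈[0..1] ⇒ -0.031104 +0.257528 = +0.226424;  D = -0.156604+0.163533i
d^4_{4,2}: single k=0 term ⇒ +0.073076;  D = +0.007902-0.072647i
Y_4^{m'}(θ=0.267,φ=2.3083) and Σ D·Y over m':
  (-0.4467-0.3321i)·(-0.0021-0.0004i)  (+0.0569-0.0009i)·(+0.0178-0.0133i)  (+0.3133-0.2491i)·(-0.0123+0.1278i)  (-0.0669+0.2691i)·(-0.2844-0.3130i)  (+0.0659+0.1510i)·(+0.5697+0.0000i)  (-0.3889-0.2144i)·(+0.2844-0.3130i)  (+0.4063-0.0621i)·(-0.0123-0.1278i)  (-0.1566+0.1635i)·(-0.0178-0.0133i)  (+0.0079-0.0726i)·(-0.0021+0.0004i)
Y_4^2(R⁻¹ n̂) = -0.015044+0.082568i

Re=-0.0150 Im=0.0826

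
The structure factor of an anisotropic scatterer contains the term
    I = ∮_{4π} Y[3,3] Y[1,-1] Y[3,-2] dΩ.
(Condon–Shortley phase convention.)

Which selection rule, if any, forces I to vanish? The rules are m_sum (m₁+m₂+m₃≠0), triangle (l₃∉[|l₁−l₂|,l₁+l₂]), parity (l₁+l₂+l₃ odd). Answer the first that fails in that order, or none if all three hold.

parity

Σmᵢ = 0  ✓
l₃∈[|l₁−l₂|,l₁+l₂]=[2,4], have l₃=3  ✓
Σlᵢ = 7 ⇒ odd  ✗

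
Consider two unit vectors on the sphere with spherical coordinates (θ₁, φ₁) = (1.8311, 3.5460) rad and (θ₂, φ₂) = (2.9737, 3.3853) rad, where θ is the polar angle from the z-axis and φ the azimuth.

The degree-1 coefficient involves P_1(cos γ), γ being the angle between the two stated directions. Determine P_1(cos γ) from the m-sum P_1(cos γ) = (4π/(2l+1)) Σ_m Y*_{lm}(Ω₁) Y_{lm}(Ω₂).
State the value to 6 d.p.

0.413150

Summing Y*_{l m}(θ₁,φ₁)·Y_{l m}(θ₂,φ₂) over m ∈ [−1, 1]; prefactor 4π/(2·1+1) = 4.188790:
  m=-1: Y*=-0.306925-0.131363i  Y=-0.056028+0.013931i  product +0.019026+0.003084i
  m=+0: Y*=-0.125754-0.000000i  Y=-0.481732+0.000000i  product +0.060580+0.000000i
  m=+1: Y*=+0.306925-0.131363i  Y=+0.056028+0.013931i  product +0.019026-0.003084i
Total Σ_m = +0.098632+0.000000i. Multiply by 4.188790: +0.413150+0.000000i. P_1(cos γ) = 0.413150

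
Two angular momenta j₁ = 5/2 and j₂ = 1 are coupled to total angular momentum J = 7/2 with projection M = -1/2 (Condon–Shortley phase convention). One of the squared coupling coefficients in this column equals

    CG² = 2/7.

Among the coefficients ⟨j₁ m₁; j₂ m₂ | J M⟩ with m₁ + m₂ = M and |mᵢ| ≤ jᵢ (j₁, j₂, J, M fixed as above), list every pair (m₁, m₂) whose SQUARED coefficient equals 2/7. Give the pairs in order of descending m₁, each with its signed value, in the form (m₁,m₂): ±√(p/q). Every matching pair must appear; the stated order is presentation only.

(1/2,-1): +√(2/7)

Admissible pairs with m₁+m₂ = M = -1/2: (-3/2,1), (-1/2,0), (1/2,-1)
  (m₁,m₂)=(1/2,-1): CG² = 2/7, CG = +√(2/7)   ← matches the target
  (m₁,m₂)=(-1/2,0): CG² = 4/7, CG = +√(4/7)
  (m₁,m₂)=(-3/2,1): CG² = 1/7, CG = +√(1/7)
Pairs with CG² = 2/7: (1/2,-1): +√(2/7)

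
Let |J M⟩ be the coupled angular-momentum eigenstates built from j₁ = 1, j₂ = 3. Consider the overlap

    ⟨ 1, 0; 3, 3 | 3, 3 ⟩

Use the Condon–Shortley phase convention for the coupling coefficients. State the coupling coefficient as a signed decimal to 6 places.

−√(3/4) = -0.866025

j₁+j₂−J=1  J+j₁−j₂=1  J−j₁+j₂=5  j₁+j₂+J+1=8
(j₁±m₁, j₂±m₂, J±M) = (1,1,6,0,6,0)
P² = 10800
sum k=1..1:
  [1] −1/120 = -1/120
S = -1/120
C² = P²·S² = 3/4 ; C = -0.866025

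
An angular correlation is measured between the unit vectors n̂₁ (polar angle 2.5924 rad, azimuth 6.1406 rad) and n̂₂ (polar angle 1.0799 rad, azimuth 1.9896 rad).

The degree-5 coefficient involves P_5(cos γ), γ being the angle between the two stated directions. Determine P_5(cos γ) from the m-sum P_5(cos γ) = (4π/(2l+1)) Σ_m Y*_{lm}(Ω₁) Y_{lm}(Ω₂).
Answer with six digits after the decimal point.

0.264264

Expand P_5 via completeness: Σ_{m} conj(Y_{5,m}) at Ω₁ times Y_{5,m} at Ω₂ —
  [-5]  conj(Y_{5,-5})(Ω₁) = +0.013607-0.011765i ; Y_{5,-5}(Ω₂) = -0.214481+0.123723i ; Δ = -0.001463+0.004207i
  [-4]  conj(Y_{5,-4})(Ω₁) = -0.078236+0.050185i ; Y_{5,-4}(Ω₂) = -0.043625-0.416268i ; Δ = +0.024303+0.030378i
  [-3]  conj(Y_{5,-3})(Ω₁) = +0.248380-0.113238i ; Y_{5,-3}(Ω₂) = +0.225683+0.073385i ; Δ = +0.064365-0.007329i
  [-2]  conj(Y_{5,-2})(Ω₁) = -0.446980+0.131037i ; Y_{5,-2}(Ω₂) = +0.138606-0.153891i ; Δ = -0.041789+0.086949i
  [-1]  conj(Y_{5,-1})(Ω₁) = +0.319341-0.045844i ; Y_{5,-1}(Ω₂) = +0.123382+0.277177i ; Δ = +0.052108+0.082857i
  [+0]  conj(Y_{5,0})(Ω₁) = +0.257509-0.000000i ; Y_{5,0}(Ω₂) = +0.140867+0.000000i ; Δ = +0.036275+0.000000i
  [+1]  conj(Y_{5,1})(Ω₁) = -0.319341-0.045844i ; Y_{5,1}(Ω₂) = -0.123382+0.277177i ; Δ = +0.052108-0.082857i
  [+2]  conj(Y_{5,2})(Ω₁) = -0.446980-0.131037i ; Y_{5,2}(Ω₂) = +0.138606+0.153891i ; Δ = -0.041789-0.086949i
  [+3]  conj(Y_{5,3})(Ω₁) = -0.248380-0.113238i ; Y_{5,3}(Ω₂) = -0.225683+0.073385i ; Δ = +0.064365+0.007329i
  [+4]  conj(Y_{5,4})(Ω₁) = -0.078236-0.050185i ; Y_{5,4}(Ω₂) = -0.043625+0.416268i ; Δ = +0.024303-0.030378i
  [+5]  conj(Y_{5,5})(Ω₁) = -0.013607-0.011765i ; Y_{5,5}(Ω₂) = +0.214481+0.123723i ; Δ = -0.001463-0.004207i
Total Σ_m = +0.231324+0.000000i. Multiply by 1.142397: +0.264264+0.000000i. P_5(cos γ) = 0.264264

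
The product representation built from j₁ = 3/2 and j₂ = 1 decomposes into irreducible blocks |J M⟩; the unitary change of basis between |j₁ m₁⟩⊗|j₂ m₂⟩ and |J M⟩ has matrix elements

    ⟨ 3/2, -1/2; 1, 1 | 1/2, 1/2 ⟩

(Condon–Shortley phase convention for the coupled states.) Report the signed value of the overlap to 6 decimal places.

+√(1/6) = +0.408248

triangle: 2!×1!×0!/4! = 2/24
(j±m)!: 1!×2!×2!×0!×1!×0! = 4
prefactor² = (2J+1)×Δ×N² = 2/3
  k=2: +1/(2!×0!×0!×0!×1!×0!) = 1/2
Σ = 1/2  ⇒  CG² = 2/3×(1/2)² = 1/6
CG = +√(1/6) = +0.408248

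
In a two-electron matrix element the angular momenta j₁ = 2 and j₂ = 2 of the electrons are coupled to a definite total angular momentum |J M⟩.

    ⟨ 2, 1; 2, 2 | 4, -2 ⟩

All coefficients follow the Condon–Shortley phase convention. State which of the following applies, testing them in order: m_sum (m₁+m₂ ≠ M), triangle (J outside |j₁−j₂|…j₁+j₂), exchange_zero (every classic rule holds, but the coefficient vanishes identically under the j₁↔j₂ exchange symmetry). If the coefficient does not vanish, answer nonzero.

m_sum

m-sum: m₁+m₂ = 1+2 = 3, M = -2  ✗ ⇒ coefficient is 0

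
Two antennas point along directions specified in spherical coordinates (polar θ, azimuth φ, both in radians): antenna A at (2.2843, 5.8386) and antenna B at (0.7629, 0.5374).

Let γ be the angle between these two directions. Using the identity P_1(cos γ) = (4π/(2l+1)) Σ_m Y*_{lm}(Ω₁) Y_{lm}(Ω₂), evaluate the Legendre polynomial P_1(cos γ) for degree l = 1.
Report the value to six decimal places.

Term-by-term m-sum for l=1 (normalisation 4π/3 = 4.188790):
  m=-1: (+0.235826-0.112346i) × (+0.205091-0.122214i) = +0.034635-0.051862i  (running Σ = +0.034635-0.051862i)
  m=0: (-0.319784-0.000000i) × (+0.353179+0.000000i) = -0.112941-0.000000i  (running Σ = -0.078306-0.051862i)
  m=1: (-0.235826-0.112346i) × (-0.205091-0.122214i) = +0.034635+0.051862i  (running Σ = -0.043670+0.000000i)
Accumulated sum -0.043670+0.000000i; after 4π/(2l+1) scaling, -0.182925+0.000000i ⇒ P_1 = -0.182925

-0.182925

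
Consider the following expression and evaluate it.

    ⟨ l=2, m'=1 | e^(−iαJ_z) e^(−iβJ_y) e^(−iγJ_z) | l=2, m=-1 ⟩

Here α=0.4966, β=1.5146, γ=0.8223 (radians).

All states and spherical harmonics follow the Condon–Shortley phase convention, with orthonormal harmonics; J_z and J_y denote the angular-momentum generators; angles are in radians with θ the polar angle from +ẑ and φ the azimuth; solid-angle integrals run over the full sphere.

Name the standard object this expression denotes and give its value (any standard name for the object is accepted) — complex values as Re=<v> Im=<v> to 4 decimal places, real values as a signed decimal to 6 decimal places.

This is a Wigner D-matrix element — the rotation-matrix element ⟨l m'| R(α,β,γ) |l m⟩ in the angular-momentum basis.
Split into d^2_{1,-1}(β=1.5146) × two z-phases.
With c≡cos(β/2)=0.726693 and s≡sin(β/2)=0.686962, N=[6·1·1·6]^{1/2}=6.000000
Admissible k: 0..1 (factorial args all ≥0)
  k=0: (−1)^2·6.0000/(2)·0.7267^2·0.6870^2 = +0.747634
  k=1: (−1)^3·6.0000/(6)·0.7267^0·0.6870^4 = -0.222705
d^2_{1,-1}(1.5146) = +0.747634 -0.222705 = +0.524929
Phases: e^{-i·(1)·0.4966}=+0.879208-0.476439i, e^{-i·(-1)·0.8223}=+0.680538+0.732713i ⇒ D=+0.497332+0.167963i

Wigner D-matrix element, Re=0.4973 Im=0.1680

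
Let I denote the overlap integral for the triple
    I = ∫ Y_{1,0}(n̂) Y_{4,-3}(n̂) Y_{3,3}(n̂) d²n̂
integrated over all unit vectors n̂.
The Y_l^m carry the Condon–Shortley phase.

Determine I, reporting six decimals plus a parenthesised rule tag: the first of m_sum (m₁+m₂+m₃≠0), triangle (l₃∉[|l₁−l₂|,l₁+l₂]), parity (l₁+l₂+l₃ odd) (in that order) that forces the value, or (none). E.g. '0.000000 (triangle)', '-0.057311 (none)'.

-0.162868 (none)

Checks pass: Σm=0; 8 even; l₃=3∈[3,5].
(2·1+1)(2·4+1)(2·3+1) = 189
Δ: 2! 0! 6! / 9! → 1/252
sum: t=1:−1/36 = -1/36
3j²(1 4 3; 0 0 0) = Δ·Π!·Σ² = 4/63  (sign +1)
sum: t=1:−1/720 = -1/720
3j²(1 4 3; 0 -3 3) = Δ·Π!·Σ² = 1/36  (sign -1)
combine: 4πI² = 189·4/63·1/36 = 1/3
take √, sign -1: I = -0.16286750
No selection rule forces the value: the integral is nonzero (none).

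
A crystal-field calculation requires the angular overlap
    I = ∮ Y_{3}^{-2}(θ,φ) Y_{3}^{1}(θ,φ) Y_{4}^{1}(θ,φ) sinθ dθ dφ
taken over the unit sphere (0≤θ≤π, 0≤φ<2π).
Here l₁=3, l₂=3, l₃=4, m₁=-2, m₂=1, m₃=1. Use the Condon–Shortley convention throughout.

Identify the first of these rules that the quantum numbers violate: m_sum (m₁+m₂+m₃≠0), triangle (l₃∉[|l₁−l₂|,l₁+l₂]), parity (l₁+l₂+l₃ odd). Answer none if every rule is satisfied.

none

Σmᵢ = 0  ✓
l₃∈[|l₁−l₂|,l₁+l₂]=[0,6], have l₃=4  ✓
Σlᵢ = 10 ⇒ even  ✓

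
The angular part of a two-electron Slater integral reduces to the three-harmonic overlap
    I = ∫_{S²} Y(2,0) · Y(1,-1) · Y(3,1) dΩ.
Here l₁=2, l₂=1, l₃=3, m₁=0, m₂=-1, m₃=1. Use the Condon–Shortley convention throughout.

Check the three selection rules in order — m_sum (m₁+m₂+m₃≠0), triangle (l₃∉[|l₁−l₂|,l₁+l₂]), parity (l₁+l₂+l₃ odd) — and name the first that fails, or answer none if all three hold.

none

Σmᵢ = 0  ✓
l₃∈[|l₁−l₂|,l₁+l₂]=[1,3], have l₃=3  ✓
Σlᵢ = 6 ⇒ even  ✓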